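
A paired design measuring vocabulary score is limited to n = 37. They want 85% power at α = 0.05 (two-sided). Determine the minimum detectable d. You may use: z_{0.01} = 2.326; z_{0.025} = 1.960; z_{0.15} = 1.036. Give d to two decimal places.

For a single sample (or paired design) of n = 37: d_min = (z_{α/2} + z_β)/√n.
z-sum = 1.960 + 1.036 = 2.996.
d_min = 2.996 / √37 = 2.996 / 6.083 = 0.493.

d_min ≈ 0.49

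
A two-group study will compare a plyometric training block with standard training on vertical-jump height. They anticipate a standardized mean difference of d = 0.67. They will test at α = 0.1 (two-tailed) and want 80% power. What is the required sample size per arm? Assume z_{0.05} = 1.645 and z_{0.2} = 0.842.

n = 28 per group

For two independent groups with equal n: n = 2·((z_{α/2} + z_β) / d)².
z_{α/2} + z_β = 1.645 + 0.842 = 2.487.
n = 2 × (2.487 / 0.67)² = 2 × 3.712² = 2 × 13.78 = 27.6.
Round up to the next whole participant.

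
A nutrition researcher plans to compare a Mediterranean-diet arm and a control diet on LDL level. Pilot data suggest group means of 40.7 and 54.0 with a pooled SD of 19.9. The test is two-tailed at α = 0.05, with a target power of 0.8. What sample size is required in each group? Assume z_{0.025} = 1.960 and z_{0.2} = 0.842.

Cohen's d = |M₁ − M₂| / SD_pooled = |40.7 − 54.0| / 19.9 = 13.3 / 19.9 = 0.668.
For two independent groups with equal n: n = 2·((z_{α/2} + z_β) / d)².
z_{α/2} + z_β = 1.960 + 0.842 = 2.802.
n = 2 × (2.802 / 0.668)² = 2 × 4.195² = 2 × 17.59 = 35.2.
Round up to the next whole participant.

n = 36 per group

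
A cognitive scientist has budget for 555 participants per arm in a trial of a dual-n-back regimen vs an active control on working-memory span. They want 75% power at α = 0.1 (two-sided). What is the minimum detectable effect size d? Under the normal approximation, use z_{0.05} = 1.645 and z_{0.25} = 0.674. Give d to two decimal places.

d_min ≈ 0.14

For two independent groups of n = 555 each: d_min = (z_{α/2} + z_β)·√(2/n).
z-sum = 1.645 + 0.674 = 2.319.
d_min = 2.319 × √(2/555) = 2.319 × 0.0600 = 0.139.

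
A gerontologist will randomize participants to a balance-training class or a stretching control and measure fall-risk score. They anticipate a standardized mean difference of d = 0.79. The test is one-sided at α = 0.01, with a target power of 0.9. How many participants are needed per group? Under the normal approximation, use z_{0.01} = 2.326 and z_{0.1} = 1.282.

n = 42 per group

For two independent groups with equal n: n = 2·((z_{α} + z_β) / d)².
z_{α} + z_β = 2.326 + 1.282 = 3.608.
n = 2 × (3.608 / 0.79)² = 2 × 4.567² = 2 × 20.86 = 41.7.
Round up to the next whole participant.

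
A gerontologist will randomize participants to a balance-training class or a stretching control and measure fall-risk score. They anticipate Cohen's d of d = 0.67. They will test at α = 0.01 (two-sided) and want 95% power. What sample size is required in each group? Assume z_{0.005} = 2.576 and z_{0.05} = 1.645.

n = 80 per group

For two independent groups with equal n: n = 2·((z_{α/2} + z_β) / d)².
z_{α/2} + z_β = 2.576 + 1.645 = 4.221.
n = 2 × (4.221 / 0.67)² = 2 × 6.300² = 2 × 39.69 = 79.4.
Round up to the next whole participant.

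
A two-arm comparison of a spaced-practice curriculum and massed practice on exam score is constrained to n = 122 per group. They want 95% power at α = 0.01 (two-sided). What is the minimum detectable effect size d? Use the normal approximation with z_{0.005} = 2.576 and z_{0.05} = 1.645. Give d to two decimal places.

For two independent groups of n = 122 each: d_min = (z_{α/2} + z_β)·√(2/n).
z-sum = 2.576 + 1.645 = 4.221.
d_min = 4.221 × √(2/122) = 4.221 × 0.1280 = 0.540.

d_min ≈ 0.54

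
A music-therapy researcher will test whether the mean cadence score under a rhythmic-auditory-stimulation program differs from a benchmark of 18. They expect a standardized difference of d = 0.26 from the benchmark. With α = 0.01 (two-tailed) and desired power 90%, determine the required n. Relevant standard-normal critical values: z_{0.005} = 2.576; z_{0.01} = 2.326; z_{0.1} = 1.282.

n = 221

For a one-sample test: n = ((z_{α/2} + z_β) / d)².
z_{α/2} + z_β = 2.576 + 1.282 = 3.858.
n = (3.858 / 0.26)² = 14.838² = 220.18.
Round up.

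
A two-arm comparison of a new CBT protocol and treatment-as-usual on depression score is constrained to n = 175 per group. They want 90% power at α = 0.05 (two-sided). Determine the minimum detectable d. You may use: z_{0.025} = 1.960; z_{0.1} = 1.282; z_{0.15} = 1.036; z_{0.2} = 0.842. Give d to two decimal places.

d_min ≈ 0.35

For two independent groups of n = 175 each: d_min = (z_{α/2} + z_β)·√(2/n).
z-sum = 1.960 + 1.282 = 3.242.
d_min = 3.242 × √(2/175) = 3.242 × 0.1069 = 0.347.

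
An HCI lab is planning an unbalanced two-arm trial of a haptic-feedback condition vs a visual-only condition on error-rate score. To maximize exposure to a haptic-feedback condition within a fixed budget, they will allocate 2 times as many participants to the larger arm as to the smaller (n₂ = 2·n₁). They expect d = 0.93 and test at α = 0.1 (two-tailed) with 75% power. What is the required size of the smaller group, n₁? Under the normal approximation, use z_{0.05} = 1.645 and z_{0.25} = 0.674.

n₁ = 10

With allocation ratio k = n₂/n₁ = 2, Var(x̄₁−x̄₂) = σ²(1/n₁ + 1/(k·n₁)) = σ²·(k+1)/(k·n₁).
So n₁ = (1 + 1/k)·((z_{α/2} + z_β)/d)² = 1.500 × (2.319/0.93)².
n₁ = 1.500 × 6.22 = 9.3.
Round up: n₁ = 10, giving n₂ = 2 × 10 = 20.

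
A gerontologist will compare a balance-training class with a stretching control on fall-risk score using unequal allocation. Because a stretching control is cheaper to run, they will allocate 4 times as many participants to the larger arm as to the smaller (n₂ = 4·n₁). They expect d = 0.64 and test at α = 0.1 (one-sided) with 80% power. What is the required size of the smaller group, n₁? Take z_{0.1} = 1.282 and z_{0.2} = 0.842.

n₁ = 14

With allocation ratio k = n₂/n₁ = 4, Var(x̄₁−x̄₂) = σ²(1/n₁ + 1/(k·n₁)) = σ²·(k+1)/(k·n₁).
So n₁ = (1 + 1/k)·((z_{α} + z_β)/d)² = 1.250 × (2.124/0.64)².
n₁ = 1.250 × 11.01 = 13.8.
Round up: n₁ = 14, giving n₂ = 4 × 14 = 56.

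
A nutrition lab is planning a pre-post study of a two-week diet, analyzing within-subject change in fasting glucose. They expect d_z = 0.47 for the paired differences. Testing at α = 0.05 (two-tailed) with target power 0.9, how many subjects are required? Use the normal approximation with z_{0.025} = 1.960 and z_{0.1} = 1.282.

n = 48 pairs

For a paired (one-sample on differences) test: n = ((z_{α/2} + z_β) / d)².
z_{α/2} + z_β = 1.960 + 1.282 = 3.242.
n = (3.242 / 0.47)² = 6.898² = 47.58.
Round up.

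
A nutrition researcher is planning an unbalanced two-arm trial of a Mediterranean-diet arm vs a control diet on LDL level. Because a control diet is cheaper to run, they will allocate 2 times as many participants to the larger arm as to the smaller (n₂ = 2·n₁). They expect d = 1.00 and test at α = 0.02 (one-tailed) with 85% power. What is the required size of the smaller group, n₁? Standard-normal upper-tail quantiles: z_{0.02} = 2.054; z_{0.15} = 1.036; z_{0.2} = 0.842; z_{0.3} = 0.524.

n₁ = 15

With allocation ratio k = n₂/n₁ = 2, Var(x̄₁−x̄₂) = σ²(1/n₁ + 1/(k·n₁)) = σ²·(k+1)/(k·n₁).
So n₁ = (1 + 1/k)·((z_{α} + z_β)/d)² = 1.500 × (3.090/1.00)².
n₁ = 1.500 × 9.55 = 14.3.
Round up: n₁ = 15, giving n₂ = 2 × 15 = 30.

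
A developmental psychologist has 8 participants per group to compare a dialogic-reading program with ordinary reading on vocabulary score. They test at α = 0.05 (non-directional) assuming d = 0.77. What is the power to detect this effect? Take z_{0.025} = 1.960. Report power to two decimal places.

power ≈ 0.34

For two equal groups, power = Φ(d·√(n/2) − z_{α/2}).
d·√(n/2) = 0.77 × √(8/2) = 0.77 × 2.000 = 1.540.
z_β = 1.540 − 1.960 = -0.420.
Power = Φ(-0.420) = 0.337.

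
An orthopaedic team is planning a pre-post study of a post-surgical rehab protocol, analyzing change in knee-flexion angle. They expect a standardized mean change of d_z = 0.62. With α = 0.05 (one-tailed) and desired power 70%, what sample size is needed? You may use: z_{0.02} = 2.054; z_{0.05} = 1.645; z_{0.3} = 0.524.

n = 13 pairs

For a paired (one-sample on differences) test: n = ((z_{α} + z_β) / d)².
z_{α} + z_β = 1.645 + 0.524 = 2.169.
n = (2.169 / 0.62)² = 3.498² = 12.24.
Round up.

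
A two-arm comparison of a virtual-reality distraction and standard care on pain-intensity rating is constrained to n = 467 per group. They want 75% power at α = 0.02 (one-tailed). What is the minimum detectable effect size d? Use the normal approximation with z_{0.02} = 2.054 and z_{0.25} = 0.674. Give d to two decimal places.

For two independent groups of n = 467 each: d_min = (z_{α} + z_β)·√(2/n).
z-sum = 2.054 + 0.674 = 2.728.
d_min = 2.728 × √(2/467) = 2.728 × 0.0654 = 0.179.

d_min ≈ 0.18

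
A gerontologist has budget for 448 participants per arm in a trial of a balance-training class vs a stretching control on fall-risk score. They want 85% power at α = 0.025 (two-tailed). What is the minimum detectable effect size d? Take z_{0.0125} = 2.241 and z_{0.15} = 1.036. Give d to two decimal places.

d_min ≈ 0.22

For two independent groups of n = 448 each: d_min = (z_{α/2} + z_β)·√(2/n).
z-sum = 2.241 + 1.036 = 3.277.
d_min = 3.277 × √(2/448) = 3.277 × 0.0668 = 0.219.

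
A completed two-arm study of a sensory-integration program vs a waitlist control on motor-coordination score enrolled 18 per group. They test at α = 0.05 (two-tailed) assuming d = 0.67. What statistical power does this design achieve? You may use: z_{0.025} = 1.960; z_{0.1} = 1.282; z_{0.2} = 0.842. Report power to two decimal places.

power ≈ 0.52

For two equal groups, power = Φ(d·√(n/2) − z_{α/2}).
d·√(n/2) = 0.67 × √(18/2) = 0.67 × 3.000 = 2.010.
z_β = 2.010 − 1.960 = 0.050.
Power = Φ(0.050) = 0.520.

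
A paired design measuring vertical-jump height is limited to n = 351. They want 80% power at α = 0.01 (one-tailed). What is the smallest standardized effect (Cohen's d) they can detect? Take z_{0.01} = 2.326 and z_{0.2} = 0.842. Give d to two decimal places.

d_min ≈ 0.17

For a single sample (or paired design) of n = 351: d_min = (z_{α} + z_β)/√n.
z-sum = 2.326 + 0.842 = 3.168.
d_min = 3.168 / √351 = 3.168 / 18.735 = 0.169.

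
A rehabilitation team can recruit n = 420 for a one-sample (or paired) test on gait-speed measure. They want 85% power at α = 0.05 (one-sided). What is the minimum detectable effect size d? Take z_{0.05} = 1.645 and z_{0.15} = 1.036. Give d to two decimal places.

d_min ≈ 0.13

For a single sample (or paired design) of n = 420: d_min = (z_{α} + z_β)/√n.
z-sum = 1.645 + 1.036 = 2.681.
d_min = 2.681 / √420 = 2.681 / 20.494 = 0.131.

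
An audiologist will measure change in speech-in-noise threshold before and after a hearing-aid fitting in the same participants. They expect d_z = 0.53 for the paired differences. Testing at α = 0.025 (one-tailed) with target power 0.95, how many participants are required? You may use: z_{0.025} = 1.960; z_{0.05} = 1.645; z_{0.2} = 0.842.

For a paired (one-sample on differences) test: n = ((z_{α} + z_β) / d)².
z_{α} + z_β = 1.960 + 1.645 = 3.605.
n = (3.605 / 0.53)² = 6.802² = 46.27.
Round up.

n = 47 pairs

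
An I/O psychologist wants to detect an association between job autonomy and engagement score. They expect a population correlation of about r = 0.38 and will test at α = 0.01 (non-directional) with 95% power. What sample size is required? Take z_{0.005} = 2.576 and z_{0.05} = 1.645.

n = 115

Fisher's z: C = ½·ln((1+r)/(1−r)) = ½·ln(2.2258) = 0.4001.
n = ((z_{α/2} + z_β)/C)² + 3.
(2.576 + 1.645) / 0.4001 = 4.221 / 0.4001 = 10.550.
n = 10.550² + 3 = 111.30 + 3 = 114.3.
Round up.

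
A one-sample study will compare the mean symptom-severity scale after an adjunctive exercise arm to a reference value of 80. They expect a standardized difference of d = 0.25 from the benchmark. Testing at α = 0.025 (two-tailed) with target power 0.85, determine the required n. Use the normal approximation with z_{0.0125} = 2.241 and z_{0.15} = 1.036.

n = 172

For a one-sample test: n = ((z_{α/2} + z_β) / d)².
z_{α/2} + z_β = 2.241 + 1.036 = 3.277.
n = (3.277 / 0.25)² = 13.108² = 171.82.
Round up.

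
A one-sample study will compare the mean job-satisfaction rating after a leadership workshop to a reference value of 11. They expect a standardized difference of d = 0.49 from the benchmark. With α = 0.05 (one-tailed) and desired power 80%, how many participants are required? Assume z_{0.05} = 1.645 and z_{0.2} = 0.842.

n = 26

For a one-sample test: n = ((z_{α} + z_β) / d)².
z_{α} + z_β = 1.645 + 0.842 = 2.487.
n = (2.487 / 0.49)² = 5.076² = 25.76.
Round up.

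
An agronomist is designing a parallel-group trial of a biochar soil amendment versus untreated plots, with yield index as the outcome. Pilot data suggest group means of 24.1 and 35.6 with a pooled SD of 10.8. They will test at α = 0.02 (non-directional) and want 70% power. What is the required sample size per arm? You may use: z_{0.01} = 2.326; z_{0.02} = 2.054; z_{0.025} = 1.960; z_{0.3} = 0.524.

n = 15 per group

Cohen's d = |M₁ − M₂| / SD_pooled = |24.1 − 35.6| / 10.8 = 11.5 / 10.8 = 1.065.
For two independent groups with equal n: n = 2·((z_{α/2} + z_β) / d)².
z_{α/2} + z_β = 2.326 + 0.524 = 2.850.
n = 2 × (2.850 / 1.065)² = 2 × 2.676² = 2 × 7.16 = 14.3.
Round up to the next whole participant.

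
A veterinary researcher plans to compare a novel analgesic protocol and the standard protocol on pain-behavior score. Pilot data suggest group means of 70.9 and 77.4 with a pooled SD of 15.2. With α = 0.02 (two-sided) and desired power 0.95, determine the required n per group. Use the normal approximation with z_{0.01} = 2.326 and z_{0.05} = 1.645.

n = 173 per group

Cohen's d = |M₁ − M₂| / SD_pooled = |70.9 − 77.4| / 15.2 = 6.5 / 15.2 = 0.428.
For two independent groups with equal n: n = 2·((z_{α/2} + z_β) / d)².
z_{α/2} + z_β = 2.326 + 1.645 = 3.971.
n = 2 × (3.971 / 0.428)² = 2 × 9.278² = 2 × 86.08 = 172.2.
Round up to the next whole participant.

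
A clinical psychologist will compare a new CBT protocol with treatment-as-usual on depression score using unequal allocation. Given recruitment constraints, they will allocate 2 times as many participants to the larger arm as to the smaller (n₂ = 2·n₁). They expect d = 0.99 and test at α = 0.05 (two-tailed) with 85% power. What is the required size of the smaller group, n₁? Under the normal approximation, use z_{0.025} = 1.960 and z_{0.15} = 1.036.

With allocation ratio k = n₂/n₁ = 2, Var(x̄₁−x̄₂) = σ²(1/n₁ + 1/(k·n₁)) = σ²·(k+1)/(k·n₁).
So n₁ = (1 + 1/k)·((z_{α/2} + z_β)/d)² = 1.500 × (2.996/0.99)².
n₁ = 1.500 × 9.16 = 13.7.
Round up: n₁ = 14, giving n₂ = 2 × 14 = 28.

n₁ = 14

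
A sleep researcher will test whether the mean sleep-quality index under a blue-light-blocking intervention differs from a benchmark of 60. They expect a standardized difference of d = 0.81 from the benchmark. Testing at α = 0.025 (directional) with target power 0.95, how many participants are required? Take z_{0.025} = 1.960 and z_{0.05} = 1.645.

For a one-sample test: n = ((z_{α} + z_β) / d)².
z_{α} + z_β = 1.960 + 1.645 = 3.605.
n = (3.605 / 0.81)² = 4.451² = 19.81.
Round up.

n = 20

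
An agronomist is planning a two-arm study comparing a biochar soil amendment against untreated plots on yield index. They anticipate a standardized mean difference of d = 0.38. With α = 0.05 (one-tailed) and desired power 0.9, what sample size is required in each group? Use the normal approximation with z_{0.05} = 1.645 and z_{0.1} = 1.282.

n = 119 per group

For two independent groups with equal n: n = 2·((z_{α} + z_β) / d)².
z_{α} + z_β = 1.645 + 1.282 = 2.927.
n = 2 × (2.927 / 0.38)² = 2 × 7.703² = 2 × 59.33 = 118.7.
Round up to the next whole participant.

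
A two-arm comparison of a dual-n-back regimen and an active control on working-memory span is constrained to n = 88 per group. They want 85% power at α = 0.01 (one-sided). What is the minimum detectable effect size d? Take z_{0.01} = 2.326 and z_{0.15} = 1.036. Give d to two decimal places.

For two independent groups of n = 88 each: d_min = (z_{α} + z_β)·√(2/n).
z-sum = 2.326 + 1.036 = 3.362.
d_min = 3.362 × √(2/88) = 3.362 × 0.1508 = 0.507.

d_min ≈ 0.51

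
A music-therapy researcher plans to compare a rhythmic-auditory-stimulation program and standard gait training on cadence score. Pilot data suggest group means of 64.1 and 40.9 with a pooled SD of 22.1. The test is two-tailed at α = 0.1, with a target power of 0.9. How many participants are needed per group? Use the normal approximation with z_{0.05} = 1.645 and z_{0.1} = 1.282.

n = 16 per group

Cohen's d = |M₁ − M₂| / SD_pooled = |64.1 − 40.9| / 22.1 = 23.2 / 22.1 = 1.050.
For two independent groups with equal n: n = 2·((z_{α/2} + z_β) / d)².
z_{α/2} + z_β = 1.645 + 1.282 = 2.927.
n = 2 × (2.927 / 1.050)² = 2 × 2.788² = 2 × 7.77 = 15.5.
Round up to the next whole participant.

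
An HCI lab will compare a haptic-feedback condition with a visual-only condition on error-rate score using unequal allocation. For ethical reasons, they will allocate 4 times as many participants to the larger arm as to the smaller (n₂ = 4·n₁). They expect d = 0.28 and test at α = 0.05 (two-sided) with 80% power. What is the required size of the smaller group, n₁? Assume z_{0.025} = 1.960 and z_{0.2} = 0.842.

With allocation ratio k = n₂/n₁ = 4, Var(x̄₁−x̄₂) = σ²(1/n₁ + 1/(k·n₁)) = σ²·(k+1)/(k·n₁).
So n₁ = (1 + 1/k)·((z_{α/2} + z_β)/d)² = 1.250 × (2.802/0.28)².
n₁ = 1.250 × 100.14 = 125.2.
Round up: n₁ = 126, giving n₂ = 4 × 126 = 504.

n₁ = 126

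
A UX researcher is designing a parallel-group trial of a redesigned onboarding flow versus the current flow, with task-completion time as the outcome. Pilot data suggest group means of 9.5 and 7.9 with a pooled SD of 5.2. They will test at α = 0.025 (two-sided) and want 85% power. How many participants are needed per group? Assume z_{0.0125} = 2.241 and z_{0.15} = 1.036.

Cohen's d = |M₁ − M₂| / SD_pooled = |9.5 − 7.9| / 5.2 = 1.6 / 5.2 = 0.308.
For two independent groups with equal n: n = 2·((z_{α/2} + z_β) / d)².
z_{α/2} + z_β = 2.241 + 1.036 = 3.277.
n = 2 × (3.277 / 0.308)² = 2 × 10.640² = 2 × 113.20 = 226.4.
Round up to the next whole participant.

n = 227 per group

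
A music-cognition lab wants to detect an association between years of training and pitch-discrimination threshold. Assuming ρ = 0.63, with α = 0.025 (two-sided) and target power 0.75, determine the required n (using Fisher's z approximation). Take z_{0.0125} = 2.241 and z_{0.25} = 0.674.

n = 19

Fisher's z: C = ½·ln((1+r)/(1−r)) = ½·ln(4.4054) = 0.7414.
n = ((z_{α/2} + z_β)/C)² + 3.
(2.241 + 0.674) / 0.7414 = 2.915 / 0.7414 = 3.932.
n = 3.932² + 3 = 15.46 + 3 = 18.5.
Round up.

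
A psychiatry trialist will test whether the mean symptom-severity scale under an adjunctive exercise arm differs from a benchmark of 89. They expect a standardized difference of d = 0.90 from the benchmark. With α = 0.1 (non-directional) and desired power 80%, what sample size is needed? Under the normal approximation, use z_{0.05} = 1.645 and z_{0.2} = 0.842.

For a one-sample test: n = ((z_{α/2} + z_β) / d)².
z_{α/2} + z_β = 1.645 + 0.842 = 2.487.
n = (2.487 / 0.90)² = 2.763² = 7.64.
Round up.

n = 8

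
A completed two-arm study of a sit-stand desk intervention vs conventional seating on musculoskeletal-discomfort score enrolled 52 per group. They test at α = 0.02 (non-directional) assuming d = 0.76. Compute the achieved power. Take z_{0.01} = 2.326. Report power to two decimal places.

power ≈ 0.94

For two equal groups, power = Φ(d·√(n/2) − z_{α/2}).
d·√(n/2) = 0.76 × √(52/2) = 0.76 × 5.099 = 3.875.
z_β = 3.875 − 2.326 = 1.549.
Power = Φ(1.549) = 0.939.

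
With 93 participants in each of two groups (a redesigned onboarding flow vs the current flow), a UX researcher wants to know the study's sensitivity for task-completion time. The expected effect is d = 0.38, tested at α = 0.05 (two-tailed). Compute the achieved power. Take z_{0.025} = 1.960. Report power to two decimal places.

power ≈ 0.74

For two equal groups, power = Φ(d·√(n/2) − z_{α/2}).
d·√(n/2) = 0.38 × √(93/2) = 0.38 × 6.819 = 2.591.
z_β = 2.591 − 1.960 = 0.631.
Power = Φ(0.631) = 0.736.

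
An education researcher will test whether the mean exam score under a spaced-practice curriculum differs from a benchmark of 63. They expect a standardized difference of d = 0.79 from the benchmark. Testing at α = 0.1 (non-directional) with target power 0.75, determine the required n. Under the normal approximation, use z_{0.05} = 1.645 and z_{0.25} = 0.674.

For a one-sample test: n = ((z_{α/2} + z_β) / d)².
z_{α/2} + z_β = 1.645 + 0.674 = 2.319.
n = (2.319 / 0.79)² = 2.935² = 8.62.
Round up.

n = 9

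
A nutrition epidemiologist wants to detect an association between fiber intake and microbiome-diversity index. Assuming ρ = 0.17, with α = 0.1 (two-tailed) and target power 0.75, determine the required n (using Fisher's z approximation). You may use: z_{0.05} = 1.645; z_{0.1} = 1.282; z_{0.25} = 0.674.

Fisher's z: C = ½·ln((1+r)/(1−r)) = ½·ln(1.4096) = 0.1717.
n = ((z_{α/2} + z_β)/C)² + 3.
(1.645 + 0.674) / 0.1717 = 2.319 / 0.1717 = 13.506.
n = 13.506² + 3 = 182.42 + 3 = 185.4.
Round up.

n = 186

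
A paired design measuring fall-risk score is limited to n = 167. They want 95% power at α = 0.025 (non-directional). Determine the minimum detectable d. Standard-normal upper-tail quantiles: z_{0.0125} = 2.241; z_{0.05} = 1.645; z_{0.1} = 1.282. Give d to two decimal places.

d_min ≈ 0.30

For a single sample (or paired design) of n = 167: d_min = (z_{α/2} + z_β)/√n.
z-sum = 2.241 + 1.645 = 3.886.
d_min = 3.886 / √167 = 3.886 / 12.923 = 0.301.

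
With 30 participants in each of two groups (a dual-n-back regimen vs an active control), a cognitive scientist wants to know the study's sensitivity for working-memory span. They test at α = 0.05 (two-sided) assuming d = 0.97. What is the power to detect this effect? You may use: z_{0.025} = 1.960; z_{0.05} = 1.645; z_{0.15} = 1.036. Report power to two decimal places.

For two equal groups, power = Φ(d·√(n/2) − z_{α/2}).
d·√(n/2) = 0.97 × √(30/2) = 0.97 × 3.873 = 3.757.
z_β = 3.757 − 1.960 = 1.797.
Power = Φ(1.797) = 0.964.

power ≈ 0.96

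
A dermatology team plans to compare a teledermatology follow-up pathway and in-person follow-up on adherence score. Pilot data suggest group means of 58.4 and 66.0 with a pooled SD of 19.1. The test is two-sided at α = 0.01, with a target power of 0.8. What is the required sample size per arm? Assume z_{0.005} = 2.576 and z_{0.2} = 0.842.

Cohen's d = |M₁ − M₂| / SD_pooled = |58.4 − 66.0| / 19.1 = 7.6 / 19.1 = 0.398.
For two independent groups with equal n: n = 2·((z_{α/2} + z_β) / d)².
z_{α/2} + z_β = 2.576 + 0.842 = 3.418.
n = 2 × (3.418 / 0.398)² = 2 × 8.588² = 2 × 73.75 = 147.5.
Round up to the next whole participant.

n = 148 per group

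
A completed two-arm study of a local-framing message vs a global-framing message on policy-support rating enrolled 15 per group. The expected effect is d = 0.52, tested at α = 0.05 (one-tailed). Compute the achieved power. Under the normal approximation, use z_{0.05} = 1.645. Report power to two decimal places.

power ≈ 0.41

For two equal groups, power = Φ(d·√(n/2) − z_{α}).
d·√(n/2) = 0.52 × √(15/2) = 0.52 × 2.739 = 1.424.
z_β = 1.424 − 1.645 = -0.221.
Power = Φ(-0.221) = 0.413.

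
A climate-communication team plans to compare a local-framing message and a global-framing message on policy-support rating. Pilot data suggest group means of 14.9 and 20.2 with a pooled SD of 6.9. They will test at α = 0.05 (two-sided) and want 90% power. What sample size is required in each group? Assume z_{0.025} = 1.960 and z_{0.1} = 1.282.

Cohen's d = |M₁ − M₂| / SD_pooled = |14.9 − 20.2| / 6.9 = 5.3 / 6.9 = 0.768.
For two independent groups with equal n: n = 2·((z_{α/2} + z_β) / d)².
z_{α/2} + z_β = 1.960 + 1.282 = 3.242.
n = 2 × (3.242 / 0.768)² = 2 × 4.221² = 2 × 17.82 = 35.6.
Round up to the next whole participant.

n = 36 per group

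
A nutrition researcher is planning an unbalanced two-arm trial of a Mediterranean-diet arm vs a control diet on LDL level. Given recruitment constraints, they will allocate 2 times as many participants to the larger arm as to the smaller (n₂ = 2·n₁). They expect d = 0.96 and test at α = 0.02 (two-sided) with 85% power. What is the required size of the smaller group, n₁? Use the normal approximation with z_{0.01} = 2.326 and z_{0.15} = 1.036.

n₁ = 19

With allocation ratio k = n₂/n₁ = 2, Var(x̄₁−x̄₂) = σ²(1/n₁ + 1/(k·n₁)) = σ²·(k+1)/(k·n₁).
So n₁ = (1 + 1/k)·((z_{α/2} + z_β)/d)² = 1.500 × (3.362/0.96)².
n₁ = 1.500 × 12.26 = 18.4.
Round up: n₁ = 19, giving n₂ = 2 × 19 = 38.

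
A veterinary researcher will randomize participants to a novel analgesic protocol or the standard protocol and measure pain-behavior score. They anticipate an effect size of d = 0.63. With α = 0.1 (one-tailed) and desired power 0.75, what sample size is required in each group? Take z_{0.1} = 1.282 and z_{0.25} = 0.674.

n = 20 per group

For two independent groups with equal n: n = 2·((z_{α} + z_β) / d)².
z_{α} + z_β = 1.282 + 0.674 = 1.956.
n = 2 × (1.956 / 0.63)² = 2 × 3.105² = 2 × 9.64 = 19.3.
Round up to the next whole participant.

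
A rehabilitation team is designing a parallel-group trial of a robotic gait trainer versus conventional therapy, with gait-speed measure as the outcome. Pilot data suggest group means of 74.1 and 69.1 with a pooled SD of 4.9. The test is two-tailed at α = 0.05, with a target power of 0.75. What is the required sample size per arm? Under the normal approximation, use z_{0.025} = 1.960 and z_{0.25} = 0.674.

n = 14 per group

Cohen's d = |M₁ − M₂| / SD_pooled = |74.1 − 69.1| / 4.9 = 5.0 / 4.9 = 1.020.
For two independent groups with equal n: n = 2·((z_{α/2} + z_β) / d)².
z_{α/2} + z_β = 1.960 + 0.674 = 2.634.
n = 2 × (2.634 / 1.020)² = 2 × 2.582² = 2 × 6.67 = 13.3.
Round up to the next whole participant.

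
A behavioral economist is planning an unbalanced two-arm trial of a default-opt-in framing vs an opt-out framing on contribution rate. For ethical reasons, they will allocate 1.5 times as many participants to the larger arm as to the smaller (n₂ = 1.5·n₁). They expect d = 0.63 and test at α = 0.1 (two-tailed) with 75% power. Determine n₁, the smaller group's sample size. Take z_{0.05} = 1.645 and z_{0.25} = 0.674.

n₁ = 23

With allocation ratio k = n₂/n₁ = 1.5, Var(x̄₁−x̄₂) = σ²(1/n₁ + 1/(k·n₁)) = σ²·(k+1)/(k·n₁).
So n₁ = (1 + 1/k)·((z_{α/2} + z_β)/d)² = 1.667 × (2.319/0.63)².
n₁ = 1.667 × 13.55 = 22.6.
Round up: n₁ = 23, giving n₂ = ⌈1.5 × 23⌉ = ⌈34.5⌉ = 35.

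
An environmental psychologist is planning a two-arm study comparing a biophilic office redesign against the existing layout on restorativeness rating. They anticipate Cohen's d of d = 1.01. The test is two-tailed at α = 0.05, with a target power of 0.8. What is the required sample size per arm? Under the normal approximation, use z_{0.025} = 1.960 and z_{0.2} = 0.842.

For two independent groups with equal n: n = 2·((z_{α/2} + z_β) / d)².
z_{α/2} + z_β = 1.960 + 0.842 = 2.802.
n = 2 × (2.802 / 1.01)² = 2 × 2.774² = 2 × 7.70 = 15.4.
Round up to the next whole participant.

n = 16 per group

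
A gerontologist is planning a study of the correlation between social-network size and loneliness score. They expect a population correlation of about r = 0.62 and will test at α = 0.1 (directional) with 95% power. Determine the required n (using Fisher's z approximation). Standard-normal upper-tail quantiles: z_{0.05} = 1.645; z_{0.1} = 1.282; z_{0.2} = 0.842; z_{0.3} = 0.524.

Fisher's z: C = ½·ln((1+r)/(1−r)) = ½·ln(4.2632) = 0.7250.
n = ((z_{α} + z_β)/C)² + 3.
(1.282 + 1.645) / 0.7250 = 2.927 / 0.7250 = 4.037.
n = 4.037² + 3 = 16.30 + 3 = 19.3.
Round up.

n = 20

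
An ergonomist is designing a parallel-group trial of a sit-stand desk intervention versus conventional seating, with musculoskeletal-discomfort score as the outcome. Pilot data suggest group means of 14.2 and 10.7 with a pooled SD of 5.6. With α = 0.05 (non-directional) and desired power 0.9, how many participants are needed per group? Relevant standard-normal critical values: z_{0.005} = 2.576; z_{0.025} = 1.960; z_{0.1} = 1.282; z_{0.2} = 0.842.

Cohen's d = |M₁ − M₂| / SD_pooled = |14.2 − 10.7| / 5.6 = 3.5 / 5.6 = 0.625.
For two independent groups with equal n: n = 2·((z_{α/2} + z_β) / d)².
z_{α/2} + z_β = 1.960 + 1.282 = 3.242.
n = 2 × (3.242 / 0.625)² = 2 × 5.187² = 2 × 26.91 = 53.8.
Round up to the next whole participant.

n = 54 per group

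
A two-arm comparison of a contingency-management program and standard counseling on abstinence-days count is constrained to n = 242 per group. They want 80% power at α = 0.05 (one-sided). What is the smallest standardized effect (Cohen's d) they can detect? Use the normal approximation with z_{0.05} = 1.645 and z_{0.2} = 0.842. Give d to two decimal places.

For two independent groups of n = 242 each: d_min = (z_{α} + z_β)·√(2/n).
z-sum = 1.645 + 0.842 = 2.487.
d_min = 2.487 × √(2/242) = 2.487 × 0.0909 = 0.226.

d_min ≈ 0.23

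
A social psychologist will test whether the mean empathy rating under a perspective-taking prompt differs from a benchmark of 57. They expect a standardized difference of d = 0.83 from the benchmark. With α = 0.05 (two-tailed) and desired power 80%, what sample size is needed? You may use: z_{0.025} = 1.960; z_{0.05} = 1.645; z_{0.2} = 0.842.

n = 12

For a one-sample test: n = ((z_{α/2} + z_β) / d)².
z_{α/2} + z_β = 1.960 + 0.842 = 2.802.
n = (2.802 / 0.83)² = 3.376² = 11.40.
Round up.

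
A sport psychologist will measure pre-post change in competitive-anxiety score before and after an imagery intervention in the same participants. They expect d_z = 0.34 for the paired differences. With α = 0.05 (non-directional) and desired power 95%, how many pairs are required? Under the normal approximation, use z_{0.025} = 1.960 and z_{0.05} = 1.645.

n = 113 pairs

For a paired (one-sample on differences) test: n = ((z_{α/2} + z_β) / d)².
z_{α/2} + z_β = 1.960 + 1.645 = 3.605.
n = (3.605 / 0.34)² = 10.603² = 112.42.
Round up.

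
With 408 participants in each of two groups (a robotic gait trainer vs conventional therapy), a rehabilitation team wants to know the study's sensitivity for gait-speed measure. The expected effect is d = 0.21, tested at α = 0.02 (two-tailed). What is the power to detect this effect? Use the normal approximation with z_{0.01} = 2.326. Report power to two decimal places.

For two equal groups, power = Φ(d·√(n/2) − z_{α/2}).
d·√(n/2) = 0.21 × √(408/2) = 0.21 × 14.283 = 2.999.
z_β = 2.999 − 2.326 = 0.673.
Power = Φ(0.673) = 0.750.

power ≈ 0.75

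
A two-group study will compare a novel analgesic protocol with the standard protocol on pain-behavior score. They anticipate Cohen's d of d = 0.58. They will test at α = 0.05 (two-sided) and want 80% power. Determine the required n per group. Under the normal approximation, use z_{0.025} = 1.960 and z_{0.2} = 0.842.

n = 47 per group

For two independent groups with equal n: n = 2·((z_{α/2} + z_β) / d)².
z_{α/2} + z_β = 1.960 + 0.842 = 2.802.
n = 2 × (2.802 / 0.58)² = 2 × 4.831² = 2 × 23.34 = 46.7.
Round up to the next whole participant.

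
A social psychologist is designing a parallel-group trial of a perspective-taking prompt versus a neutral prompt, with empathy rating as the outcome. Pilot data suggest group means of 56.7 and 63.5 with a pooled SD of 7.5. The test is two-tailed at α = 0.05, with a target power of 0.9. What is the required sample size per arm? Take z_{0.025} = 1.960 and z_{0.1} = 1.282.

Cohen's d = |M₁ − M₂| / SD_pooled = |56.7 − 63.5| / 7.5 = 6.8 / 7.5 = 0.907.
For two independent groups with equal n: n = 2·((z_{α/2} + z_β) / d)².
z_{α/2} + z_β = 1.960 + 1.282 = 3.242.
n = 2 × (3.242 / 0.907)² = 2 × 3.574² = 2 × 12.78 = 25.6.
Round up to the next whole participant.

n = 26 per group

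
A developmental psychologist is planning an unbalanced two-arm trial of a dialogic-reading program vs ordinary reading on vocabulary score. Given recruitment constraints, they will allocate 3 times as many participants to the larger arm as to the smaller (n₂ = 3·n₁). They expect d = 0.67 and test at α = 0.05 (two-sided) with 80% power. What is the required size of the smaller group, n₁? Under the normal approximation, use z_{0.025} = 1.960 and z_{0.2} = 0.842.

n₁ = 24

With allocation ratio k = n₂/n₁ = 3, Var(x̄₁−x̄₂) = σ²(1/n₁ + 1/(k·n₁)) = σ²·(k+1)/(k·n₁).
So n₁ = (1 + 1/k)·((z_{α/2} + z_β)/d)² = 1.333 × (2.802/0.67)².
n₁ = 1.333 × 17.49 = 23.3.
Round up: n₁ = 24, giving n₂ = 3 × 24 = 72.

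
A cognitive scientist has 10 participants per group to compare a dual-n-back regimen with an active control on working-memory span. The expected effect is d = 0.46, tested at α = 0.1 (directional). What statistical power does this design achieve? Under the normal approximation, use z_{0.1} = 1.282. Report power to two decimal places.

power ≈ 0.40

For two equal groups, power = Φ(d·√(n/2) − z_{α}).
d·√(n/2) = 0.46 × √(10/2) = 0.46 × 2.236 = 1.029.
z_β = 1.029 − 1.282 = -0.253.
Power = Φ(-0.253) = 0.400.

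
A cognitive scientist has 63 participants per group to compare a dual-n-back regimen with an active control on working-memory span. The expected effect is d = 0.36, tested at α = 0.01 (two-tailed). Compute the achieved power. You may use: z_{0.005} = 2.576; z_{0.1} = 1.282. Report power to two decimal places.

For two equal groups, power = Φ(d·√(n/2) − z_{α/2}).
d·√(n/2) = 0.36 × √(63/2) = 0.36 × 5.612 = 2.020.
z_β = 2.020 − 2.576 = -0.556.
Power = Φ(-0.556) = 0.289.

power ≈ 0.29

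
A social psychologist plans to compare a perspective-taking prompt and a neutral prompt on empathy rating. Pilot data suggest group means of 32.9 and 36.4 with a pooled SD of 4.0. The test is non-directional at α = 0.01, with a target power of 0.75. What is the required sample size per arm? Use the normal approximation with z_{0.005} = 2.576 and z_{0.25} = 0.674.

n = 28 per group

Cohen's d = |M₁ − M₂| / SD_pooled = |32.9 − 36.4| / 4.0 = 3.5 / 4.0 = 0.875.
For two independent groups with equal n: n = 2·((z_{α/2} + z_β) / d)².
z_{α/2} + z_β = 2.576 + 0.674 = 3.250.
n = 2 × (3.250 / 0.875)² = 2 × 3.714² = 2 × 13.80 = 27.6.
Round up to the next whole participant.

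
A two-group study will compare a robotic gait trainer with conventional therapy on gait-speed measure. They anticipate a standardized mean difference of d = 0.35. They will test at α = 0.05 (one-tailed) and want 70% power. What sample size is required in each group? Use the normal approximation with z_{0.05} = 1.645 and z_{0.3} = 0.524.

For two independent groups with equal n: n = 2·((z_{α} + z_β) / d)².
z_{α} + z_β = 1.645 + 0.524 = 2.169.
n = 2 × (2.169 / 0.35)² = 2 × 6.197² = 2 × 38.40 = 76.8.
Round up to the next whole participant.

n = 77 per group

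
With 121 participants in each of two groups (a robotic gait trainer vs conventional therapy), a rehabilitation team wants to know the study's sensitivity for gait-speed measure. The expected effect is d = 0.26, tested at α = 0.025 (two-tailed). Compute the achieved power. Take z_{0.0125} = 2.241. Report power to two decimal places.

power ≈ 0.41

For two equal groups, power = Φ(d·√(n/2) − z_{α/2}).
d·√(n/2) = 0.26 × √(121/2) = 0.26 × 7.778 = 2.022.
z_β = 2.022 − 2.241 = -0.219.
Power = Φ(-0.219) = 0.413.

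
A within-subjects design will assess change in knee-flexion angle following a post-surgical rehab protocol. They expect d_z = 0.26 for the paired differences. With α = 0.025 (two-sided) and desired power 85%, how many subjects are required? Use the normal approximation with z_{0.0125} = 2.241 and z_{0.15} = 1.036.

For a paired (one-sample on differences) test: n = ((z_{α/2} + z_β) / d)².
z_{α/2} + z_β = 2.241 + 1.036 = 3.277.
n = (3.277 / 0.26)² = 12.604² = 158.86.
Round up.

n = 159 pairs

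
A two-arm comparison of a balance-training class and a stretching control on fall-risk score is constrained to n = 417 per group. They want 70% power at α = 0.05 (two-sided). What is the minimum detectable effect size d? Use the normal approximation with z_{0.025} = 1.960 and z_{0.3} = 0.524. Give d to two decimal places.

For two independent groups of n = 417 each: d_min = (z_{α/2} + z_β)·√(2/n).
z-sum = 1.960 + 0.524 = 2.484.
d_min = 2.484 × √(2/417) = 2.484 × 0.0693 = 0.172.

d_min ≈ 0.17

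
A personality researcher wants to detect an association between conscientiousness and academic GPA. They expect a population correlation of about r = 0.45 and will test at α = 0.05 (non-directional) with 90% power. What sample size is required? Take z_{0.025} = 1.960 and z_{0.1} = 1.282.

Fisher's z: C = ½·ln((1+r)/(1−r)) = ½·ln(2.6364) = 0.4847.
n = ((z_{α/2} + z_β)/C)² + 3.
(1.960 + 1.282) / 0.4847 = 3.242 / 0.4847 = 6.689.
n = 6.689² + 3 = 44.74 + 3 = 47.7.
Round up.

n = 48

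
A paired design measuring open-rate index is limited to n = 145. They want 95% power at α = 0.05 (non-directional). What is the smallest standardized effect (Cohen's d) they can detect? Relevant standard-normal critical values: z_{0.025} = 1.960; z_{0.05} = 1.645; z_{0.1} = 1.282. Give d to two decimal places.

d_min ≈ 0.30

For a single sample (or paired design) of n = 145: d_min = (z_{α/2} + z_β)/√n.
z-sum = 1.960 + 1.645 = 3.605.
d_min = 3.605 / √145 = 3.605 / 12.042 = 0.299.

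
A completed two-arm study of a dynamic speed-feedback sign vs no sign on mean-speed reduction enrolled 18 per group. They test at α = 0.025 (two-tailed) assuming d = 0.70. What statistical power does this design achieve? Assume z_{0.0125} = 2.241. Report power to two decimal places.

For two equal groups, power = Φ(d·√(n/2) − z_{α/2}).
d·√(n/2) = 0.70 × √(18/2) = 0.70 × 3.000 = 2.100.
z_β = 2.100 − 2.241 = -0.141.
Power = Φ(-0.141) = 0.444.

power ≈ 0.44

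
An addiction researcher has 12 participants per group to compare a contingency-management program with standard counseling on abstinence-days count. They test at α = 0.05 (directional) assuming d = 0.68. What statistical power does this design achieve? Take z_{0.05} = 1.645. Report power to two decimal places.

For two equal groups, power = Φ(d·√(n/2) − z_{α}).
d·√(n/2) = 0.68 × √(12/2) = 0.68 × 2.449 = 1.666.
z_β = 1.666 − 1.645 = 0.021.
Power = Φ(0.021) = 0.508.

power ≈ 0.51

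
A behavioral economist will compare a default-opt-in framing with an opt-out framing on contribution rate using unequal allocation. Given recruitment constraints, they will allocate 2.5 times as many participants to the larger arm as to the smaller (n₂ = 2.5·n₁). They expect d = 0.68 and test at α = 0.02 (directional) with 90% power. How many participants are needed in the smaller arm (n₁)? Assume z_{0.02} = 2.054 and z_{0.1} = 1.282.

n₁ = 34

With allocation ratio k = n₂/n₁ = 2.5, Var(x̄₁−x̄₂) = σ²(1/n₁ + 1/(k·n₁)) = σ²·(k+1)/(k·n₁).
So n₁ = (1 + 1/k)·((z_{α} + z_β)/d)² = 1.400 × (3.336/0.68)².
n₁ = 1.400 × 24.07 = 33.7.
Round up: n₁ = 34, giving n₂ = 2.5 × 34 = 85.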